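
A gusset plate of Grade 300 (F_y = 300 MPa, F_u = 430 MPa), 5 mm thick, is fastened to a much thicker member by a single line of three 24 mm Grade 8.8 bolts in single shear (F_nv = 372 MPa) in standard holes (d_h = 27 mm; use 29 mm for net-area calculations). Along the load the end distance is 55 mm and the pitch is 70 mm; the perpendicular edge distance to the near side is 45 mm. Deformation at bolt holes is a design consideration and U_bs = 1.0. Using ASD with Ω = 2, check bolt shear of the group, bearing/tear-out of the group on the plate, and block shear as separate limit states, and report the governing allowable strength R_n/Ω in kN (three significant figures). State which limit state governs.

Bolt shear: A_b = π·24²/4 = 452.4 mm²; R_n = 372 × 452.4 × 3 × 1 / 1000 = 504.9 kN → 504.9 / 2 = 252 kN.
Bearing: edge l_c = 41.5, r_n = 107.1 kN; interior l_c = 43, r_n = 110.9 kN; R_n = 107.1 + 2·110.9 = 328.9 kN → 164 kN.
Block shear: A_gv = 975, A_nv = 612.5, A_nt = 152.5 mm²; R_n = min(0.6F_uA_nv, 0.6F_yA_gv) + U_bs·F_u·A_nt = 223.6 kN → 112 kN.
Block shear governs: 112 kN.

112 kN (block shear governs)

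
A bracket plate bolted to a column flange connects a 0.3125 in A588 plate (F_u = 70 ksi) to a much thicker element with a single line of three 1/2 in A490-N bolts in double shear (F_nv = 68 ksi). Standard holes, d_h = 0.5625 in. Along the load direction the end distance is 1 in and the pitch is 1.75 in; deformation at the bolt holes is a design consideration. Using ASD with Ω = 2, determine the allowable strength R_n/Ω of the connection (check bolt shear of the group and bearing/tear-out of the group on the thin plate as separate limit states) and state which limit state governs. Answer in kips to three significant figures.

Bolt shear: A_b = π·0.5²/4 = 0.1963 in²; R_n = 68 × 0.1963 × 3 × 2 = 80.11 kips → 80.11 / 2 = 40.1 kips.
Bearing (1.2 l_c t F_u ≤ 2.4 d t F_u): upper limit = 2.4·0.5·0.3125·70 = 26.25 kips.
  Edge l_c = 1 − 0.5625/2 = 0.7188 → r_n = 18.87 kips; interior l_c = 1.75 − 0.5625 = 1.188 → r_n = 26.25 kips.
  R_n,bearing = 1·18.87 + 2·26.25 = 71.37 kips → 71.37 / 2 = 35.7 kips.
Bearing governs: 35.7 kips.

35.7 kips (bearing governs)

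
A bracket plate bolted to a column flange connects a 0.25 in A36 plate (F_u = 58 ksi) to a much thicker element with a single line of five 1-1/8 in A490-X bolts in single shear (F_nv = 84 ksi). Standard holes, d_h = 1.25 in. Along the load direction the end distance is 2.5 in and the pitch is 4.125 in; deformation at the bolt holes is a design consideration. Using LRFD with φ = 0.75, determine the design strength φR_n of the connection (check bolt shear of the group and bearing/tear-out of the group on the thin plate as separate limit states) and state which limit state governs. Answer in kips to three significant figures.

Bolt shear: A_b = π·1.125²/4 = 0.994 in²; R_n = 84 × 0.994 × 5 × 1 = 417.5 kips → 0.75 × 417.5 = 313 kips.
Bearing (1.2 l_c t F_u ≤ 2.4 d t F_u): upper limit = 2.4·1.125·0.25·58 = 39.15 kips.
  Edge l_c = 2.5 − 1.25/2 = 1.875 → r_n = 32.62 kips; interior l_c = 4.125 − 1.25 = 2.875 → r_n = 39.15 kips.
  R_n,bearing = 1·32.62 + 4·39.15 = 189.2 kips → 0.75 × 189.2 = 142 kips.
Bearing governs: 142 kips.

142 kips (bearing governs)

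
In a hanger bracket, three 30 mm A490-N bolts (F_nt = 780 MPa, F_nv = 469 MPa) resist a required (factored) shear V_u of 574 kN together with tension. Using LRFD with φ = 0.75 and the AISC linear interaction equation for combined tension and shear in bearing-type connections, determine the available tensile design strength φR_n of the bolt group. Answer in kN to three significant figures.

658 kN

A_b = π·30²/4 = 706.9 mm²; f_rv = 574 × 1000 / (3 × 706.9) = 270.7 MPa.
F'_nt = 1.3 F_nt − (F_nt / φF_nv) f_rv = 1.3·780 − (780/(0.75·469))·270.7 = 413.8 MPa, capped at F_nt → F'_nt = 413.8 MPa.
R_n = F'_nt · A_b · n = 413.8 × 706.9 × 3 / 1000 = 877.4 kN.
Design strength φR_n = 0.75 × 877.4 = 658 kN.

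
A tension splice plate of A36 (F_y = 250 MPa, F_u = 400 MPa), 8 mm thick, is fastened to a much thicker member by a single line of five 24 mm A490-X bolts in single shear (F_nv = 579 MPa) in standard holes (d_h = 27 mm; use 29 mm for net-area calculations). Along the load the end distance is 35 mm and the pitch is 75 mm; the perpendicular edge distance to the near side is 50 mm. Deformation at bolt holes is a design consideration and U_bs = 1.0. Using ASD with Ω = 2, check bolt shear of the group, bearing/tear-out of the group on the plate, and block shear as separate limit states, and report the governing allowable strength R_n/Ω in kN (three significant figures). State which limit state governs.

Bolt shear: A_b = π·24²/4 = 452.4 mm²; R_n = 579 × 452.4 × 5 × 1 / 1000 = 1310 kN → 1310 / 2 = 655 kN.
Bearing: edge l_c = 21.5, r_n = 82.56 kN; interior l_c = 48, r_n = 184.3 kN; R_n = 82.56 + 4·184.3 = 819.8 kN → 410 kN.
Block shear: A_gv = 2680, A_nv = 1636, A_nt = 284 mm²; R_n = min(0.6F_uA_nv, 0.6F_yA_gv) + U_bs·F_u·A_nt = 506.2 kN → 253 kN.
Block shear governs: 253 kN.

253 kN (block shear governs)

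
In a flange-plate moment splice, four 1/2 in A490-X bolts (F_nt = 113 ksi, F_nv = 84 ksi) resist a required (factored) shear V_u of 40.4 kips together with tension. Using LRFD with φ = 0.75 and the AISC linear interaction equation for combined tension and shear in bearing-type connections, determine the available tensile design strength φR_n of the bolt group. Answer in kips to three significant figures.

A_b = π·0.5²/4 = 0.1963 in²; f_rv = 40.4 / (4 × 0.1963) = 51.44 ksi.
F'_nt = 1.3 F_nt − (F_nt / φF_nv) f_rv = 1.3·113 − (113/(0.75·84))·51.44 = 54.64 ksi, capped at F_nt → F'_nt = 54.64 ksi.
R_n = F'_nt · A_b · n = 54.64 × 0.1963 × 4 = 42.91 kips.
Design strength φR_n = 0.75 × 42.91 = 32.2 kips.

32.2 kips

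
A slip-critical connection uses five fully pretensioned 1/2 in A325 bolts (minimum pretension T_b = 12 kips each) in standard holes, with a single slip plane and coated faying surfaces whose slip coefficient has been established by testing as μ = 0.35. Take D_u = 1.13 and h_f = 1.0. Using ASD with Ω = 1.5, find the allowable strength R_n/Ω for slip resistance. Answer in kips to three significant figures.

R_n = μ · D_u · h_f · T_b · n_s · n_b = 0.35 × 1.13 × 1.0 × 12 × 1 × 5 = 23.73 kips.
Allowable strength R_n/Ω = 23.73 / 1.5 = 15.8 kips.

15.8 kips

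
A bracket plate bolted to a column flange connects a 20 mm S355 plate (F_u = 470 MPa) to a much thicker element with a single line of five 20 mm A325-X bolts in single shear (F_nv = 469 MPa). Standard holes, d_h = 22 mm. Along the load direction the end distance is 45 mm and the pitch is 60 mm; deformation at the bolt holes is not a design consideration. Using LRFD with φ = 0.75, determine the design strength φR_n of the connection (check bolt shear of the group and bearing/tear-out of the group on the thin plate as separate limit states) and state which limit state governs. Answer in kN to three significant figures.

Bolt shear: A_b = π·20²/4 = 314.2 mm²; R_n = 469 × 314.2 × 5 × 1 / 1000 = 736.7 kN → 0.75 × 736.7 = 553 kN.
Bearing (1.5 l_c t F_u ≤ 3.0 d t F_u): upper limit = 3.0·20·20·470 / 1000 = 564 kN.
  Edge l_c = 45 − 22/2 = 34 → r_n = 479.4 kN; interior l_c = 60 − 22 = 38 → r_n = 535.8 kN.
  R_n,bearing = 1·479.4 + 4·535.8 = 2623 kN → 0.75 × 2623 = 1970 kN.
Bolt shear governs: 553 kN.

553 kN (bolt shear governs)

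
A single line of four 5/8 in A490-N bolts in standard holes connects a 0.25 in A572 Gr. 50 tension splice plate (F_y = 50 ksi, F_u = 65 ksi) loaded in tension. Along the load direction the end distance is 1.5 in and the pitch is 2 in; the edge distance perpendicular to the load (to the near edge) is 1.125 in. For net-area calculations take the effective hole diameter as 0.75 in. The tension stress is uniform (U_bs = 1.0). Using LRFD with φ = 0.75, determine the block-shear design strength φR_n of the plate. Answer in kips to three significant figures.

44.8 kips

Shear plane L_v = 1.5 + 3·2 = 7.5 in; A_gv = 7.5 × 0.25 = 1.875 in².
A_nv = (7.5 − 3.5·0.75) × 0.25 = 1.219 in².
A_nt = (1.125 − 0.5·0.75) × 0.25 = 0.1875 in².
0.6 F_u A_nv = 47.53 kips; 0.6 F_y A_gv = 56.25 kips → shear rupture governs the shear term.
R_n = 47.53 + 1.0 × 65 × 0.1875 = 59.72 kips.
Design strength φR_n = 0.75 × 59.72 = 44.8 kips.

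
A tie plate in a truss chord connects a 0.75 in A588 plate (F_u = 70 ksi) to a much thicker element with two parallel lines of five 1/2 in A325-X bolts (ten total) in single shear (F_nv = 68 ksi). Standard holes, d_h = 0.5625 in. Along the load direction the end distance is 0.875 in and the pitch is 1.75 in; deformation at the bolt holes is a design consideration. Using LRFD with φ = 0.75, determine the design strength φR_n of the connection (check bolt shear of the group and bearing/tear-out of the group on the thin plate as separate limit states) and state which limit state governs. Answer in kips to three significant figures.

100 kips (bolt shear governs)

Bolt shear: A_b = π·0.5²/4 = 0.1963 in²; R_n = 68 × 0.1963 × 10 × 1 = 133.5 kips → 0.75 × 133.5 = 100 kips.
Bearing (1.2 l_c t F_u ≤ 2.4 d t F_u): upper limit = 2.4·0.5·0.75·70 = 63 kips.
  Edge l_c = 0.875 − 0.5625/2 = 0.5938 → r_n = 37.41 kips; interior l_c = 1.75 − 0.5625 = 1.188 → r_n = 63 kips.
  R_n,bearing = 2·37.41 + 8·63 = 578.8 kips → 0.75 × 578.8 = 434 kips.
Bolt shear governs: 100 kips.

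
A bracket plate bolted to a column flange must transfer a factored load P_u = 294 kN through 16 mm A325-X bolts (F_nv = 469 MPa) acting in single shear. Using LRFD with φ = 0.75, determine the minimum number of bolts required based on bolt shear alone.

5 bolts

A_b = π·16²/4 = 201.1 mm².
Per-bolt design strength φR_n = 0.75 × 469 × 201.1 × 1 / 1000 = 70.72 kN.
n ≥ 294 / 70.72 = 4.157 → use 5 bolts.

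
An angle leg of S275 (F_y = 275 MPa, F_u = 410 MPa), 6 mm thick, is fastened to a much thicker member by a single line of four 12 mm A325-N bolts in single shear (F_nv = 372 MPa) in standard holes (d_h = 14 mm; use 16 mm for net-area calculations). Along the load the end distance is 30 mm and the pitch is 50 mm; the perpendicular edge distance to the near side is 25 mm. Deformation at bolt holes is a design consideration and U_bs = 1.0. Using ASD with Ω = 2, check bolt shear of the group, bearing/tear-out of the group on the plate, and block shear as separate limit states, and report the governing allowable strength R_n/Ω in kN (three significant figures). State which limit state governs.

Bolt shear: A_b = π·12²/4 = 113.1 mm²; R_n = 372 × 113.1 × 4 × 1 / 1000 = 168.3 kN → 168.3 / 2 = 84.1 kN.
Bearing: edge l_c = 23, r_n = 67.9 kN; interior l_c = 36, r_n = 70.85 kN; R_n = 67.9 + 3·70.85 = 280.4 kN → 140 kN.
Block shear: A_gv = 1080, A_nv = 744, A_nt = 102 mm²; R_n = min(0.6F_uA_nv, 0.6F_yA_gv) + U_bs·F_u·A_nt = 220 kN → 110 kN.
Bolt shear governs: 84.1 kN.

84.1 kN (bolt shear governs)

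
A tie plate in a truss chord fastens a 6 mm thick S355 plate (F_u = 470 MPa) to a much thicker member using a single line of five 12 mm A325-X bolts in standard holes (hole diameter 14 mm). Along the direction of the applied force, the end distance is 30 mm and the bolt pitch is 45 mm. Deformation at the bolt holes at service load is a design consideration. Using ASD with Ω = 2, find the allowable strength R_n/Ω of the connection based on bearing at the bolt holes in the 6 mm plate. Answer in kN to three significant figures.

201 kN

Per bolt r_n = 1.2 l_c t F_u ≤ 2.4 d t F_u; upper limit = 2.4 × 12 × 6 × 470 / 1000 = 81.22 kN.
Edge bolt: l_c = 30 − 14/2 = 23 mm → 1.2 × 23 × 6 × 470 / 1000 = 77.83 → r_n = 77.83 kN.
Interior bolts: l_c = 45 − 14 = 31 mm → 1.2 × 31 × 6 × 470 / 1000 = 104.9 → r_n = 81.22 kN.
R_n = 1 × 77.83 + 4 × 81.22 = 402.7 kN.
Allowable strength R_n/Ω = 402.7 / 2 = 201 kN.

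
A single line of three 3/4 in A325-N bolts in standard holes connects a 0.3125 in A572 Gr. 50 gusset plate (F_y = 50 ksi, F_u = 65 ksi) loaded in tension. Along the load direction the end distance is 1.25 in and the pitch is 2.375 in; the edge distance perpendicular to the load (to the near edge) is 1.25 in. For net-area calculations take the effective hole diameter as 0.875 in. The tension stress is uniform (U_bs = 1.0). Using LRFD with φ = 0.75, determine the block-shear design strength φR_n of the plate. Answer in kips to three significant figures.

47.2 kips

Shear plane L_v = 1.25 + 2·2.375 = 6 in; A_gv = 6 × 0.3125 = 1.875 in².
A_nv = (6 − 2.5·0.875) × 0.3125 = 1.191 in².
A_nt = (1.25 − 0.5·0.875) × 0.3125 = 0.2539 in².
0.6 F_u A_nv = 46.46 kips; 0.6 F_y A_gv = 56.25 kips → shear rupture governs the shear term.
R_n = 46.46 + 1.0 × 65 × 0.2539 = 62.97 kips.
Design strength φR_n = 0.75 × 62.97 = 47.2 kips.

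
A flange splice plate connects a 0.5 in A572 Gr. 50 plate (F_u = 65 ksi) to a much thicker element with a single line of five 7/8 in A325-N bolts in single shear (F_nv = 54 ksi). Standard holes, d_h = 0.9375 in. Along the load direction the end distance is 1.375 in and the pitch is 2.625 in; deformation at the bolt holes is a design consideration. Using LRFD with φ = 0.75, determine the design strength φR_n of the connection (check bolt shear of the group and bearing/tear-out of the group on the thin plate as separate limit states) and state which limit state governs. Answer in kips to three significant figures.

122 kips (bolt shear governs)

Bolt shear: A_b = π·0.875²/4 = 0.6013 in²; R_n = 54 × 0.6013 × 5 × 1 = 162.4 kips → 0.75 × 162.4 = 122 kips.
Bearing (1.2 l_c t F_u ≤ 2.4 d t F_u): upper limit = 2.4·0.875·0.5·65 = 68.25 kips.
  Edge l_c = 1.375 − 0.9375/2 = 0.9062 → r_n = 35.34 kips; interior l_c = 2.625 − 0.9375 = 1.688 → r_n = 65.81 kips.
  R_n,bearing = 1·35.34 + 4·65.81 = 298.6 kips → 0.75 × 298.6 = 224 kips.
Bolt shear governs: 122 kips.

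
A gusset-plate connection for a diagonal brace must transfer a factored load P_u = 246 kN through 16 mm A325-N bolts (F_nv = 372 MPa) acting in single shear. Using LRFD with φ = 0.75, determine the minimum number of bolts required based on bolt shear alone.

5 bolts

A_b = π·16²/4 = 201.1 mm².
Per-bolt design strength φR_n = 0.75 × 372 × 201.1 × 1 / 1000 = 56.1 kN.
n ≥ 246 / 56.1 = 4.385 → use 5 bolts.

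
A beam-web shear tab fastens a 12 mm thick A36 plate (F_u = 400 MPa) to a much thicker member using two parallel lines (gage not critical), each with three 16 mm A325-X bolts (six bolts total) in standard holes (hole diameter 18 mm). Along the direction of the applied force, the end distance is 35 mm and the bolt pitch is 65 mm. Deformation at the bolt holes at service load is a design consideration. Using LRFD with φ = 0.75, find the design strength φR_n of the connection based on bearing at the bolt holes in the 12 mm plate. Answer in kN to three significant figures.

Per bolt r_n = 1.2 l_c t F_u ≤ 2.4 d t F_u; upper limit = 2.4 × 16 × 12 × 400 / 1000 = 184.3 kN.
Edge bolt: l_c = 35 − 18/2 = 26 mm → 1.2 × 26 × 12 × 400 / 1000 = 149.8 → r_n = 149.8 kN.
Interior bolts: l_c = 65 − 18 = 47 mm → 1.2 × 47 × 12 × 400 / 1000 = 270.7 → r_n = 184.3 kN.
R_n = 2 × 149.8 + 4 × 184.3 = 1037 kN.
Design strength φR_n = 0.75 × 1037 = 778 kN.

778 kN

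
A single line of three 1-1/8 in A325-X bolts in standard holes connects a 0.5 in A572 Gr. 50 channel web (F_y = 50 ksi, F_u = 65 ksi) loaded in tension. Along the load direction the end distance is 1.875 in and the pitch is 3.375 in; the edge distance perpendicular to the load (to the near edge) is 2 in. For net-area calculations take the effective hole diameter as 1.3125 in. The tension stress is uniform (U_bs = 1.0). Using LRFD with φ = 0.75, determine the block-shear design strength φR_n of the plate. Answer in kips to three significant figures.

111 kips

Shear plane L_v = 1.875 + 2·3.375 = 8.625 in; A_gv = 8.625 × 0.5 = 4.312 in².
A_nv = (8.625 − 2.5·1.3125) × 0.5 = 2.672 in².
A_nt = (2 − 0.5·1.3125) × 0.5 = 0.6719 in².
0.6 F_u A_nv = 104.2 kips; 0.6 F_y A_gv = 129.4 kips → shear rupture governs the shear term.
R_n = 104.2 + 1.0 × 65 × 0.6719 = 147.9 kips.
Design strength φR_n = 0.75 × 147.9 = 111 kips.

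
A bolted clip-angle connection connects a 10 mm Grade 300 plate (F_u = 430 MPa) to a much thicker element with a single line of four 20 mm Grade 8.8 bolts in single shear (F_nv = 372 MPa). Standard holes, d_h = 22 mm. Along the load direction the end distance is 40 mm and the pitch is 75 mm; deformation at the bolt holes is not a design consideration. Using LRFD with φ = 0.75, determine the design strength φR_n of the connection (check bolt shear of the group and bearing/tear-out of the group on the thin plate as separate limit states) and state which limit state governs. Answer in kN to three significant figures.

Bolt shear: A_b = π·20²/4 = 314.2 mm²; R_n = 372 × 314.2 × 4 × 1 / 1000 = 467.5 kN → 0.75 × 467.5 = 351 kN.
Bearing (1.5 l_c t F_u ≤ 3.0 d t F_u): upper limit = 3.0·20·10·430 / 1000 = 258 kN.
  Edge l_c = 40 − 22/2 = 29 → r_n = 187.1 kN; interior l_c = 75 − 22 = 53 → r_n = 258 kN.
  R_n,bearing = 1·187.1 + 3·258 = 961 kN → 0.75 × 961 = 721 kN.
Bolt shear governs: 351 kN.

351 kN (bolt shear governs)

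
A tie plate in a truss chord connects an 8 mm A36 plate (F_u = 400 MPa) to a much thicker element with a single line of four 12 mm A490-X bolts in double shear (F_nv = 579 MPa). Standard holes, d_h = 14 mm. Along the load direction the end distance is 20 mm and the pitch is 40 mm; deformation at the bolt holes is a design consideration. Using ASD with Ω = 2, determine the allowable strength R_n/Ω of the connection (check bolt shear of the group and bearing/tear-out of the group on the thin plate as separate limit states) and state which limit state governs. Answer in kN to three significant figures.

Bolt shear: A_b = π·12²/4 = 113.1 mm²; R_n = 579 × 113.1 × 4 × 2 / 1000 = 523.9 kN → 523.9 / 2 = 262 kN.
Bearing (1.2 l_c t F_u ≤ 2.4 d t F_u): upper limit = 2.4·12·8·400 / 1000 = 92.16 kN.
  Edge l_c = 20 − 14/2 = 13 → r_n = 49.92 kN; interior l_c = 40 − 14 = 26 → r_n = 92.16 kN.
  R_n,bearing = 1·49.92 + 3·92.16 = 326.4 kN → 326.4 / 2 = 163 kN.
Bearing governs: 163 kN.

163 kN (bearing governs)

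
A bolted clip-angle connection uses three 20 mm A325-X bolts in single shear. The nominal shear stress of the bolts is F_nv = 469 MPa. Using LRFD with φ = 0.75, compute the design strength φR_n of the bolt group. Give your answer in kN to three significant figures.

332 kN

A_b = π × 20² / 4 = 314.2 mm².
R_n = F_nv · A_b · n · n_s = 469 × 314.2 × 3 × 1 / 1000 = 442 kN.
Design strength φR_n = 0.75 × 442 = 332 kN.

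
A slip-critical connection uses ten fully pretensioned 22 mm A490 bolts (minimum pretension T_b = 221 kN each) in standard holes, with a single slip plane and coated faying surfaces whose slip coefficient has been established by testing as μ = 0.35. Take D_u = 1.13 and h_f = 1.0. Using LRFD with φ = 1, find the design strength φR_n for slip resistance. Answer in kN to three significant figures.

R_n = μ · D_u · h_f · T_b · n_s · n_b = 0.35 × 1.13 × 1.0 × 221 × 1 × 10 = 874.1 kN.
Design strength φR_n = 1 × 874.1 = 874 kN.

874 kN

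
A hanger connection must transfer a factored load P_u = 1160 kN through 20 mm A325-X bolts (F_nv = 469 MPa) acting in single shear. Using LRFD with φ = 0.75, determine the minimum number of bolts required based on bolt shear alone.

A_b = π·20²/4 = 314.2 mm².
Per-bolt design strength φR_n = 0.75 × 469 × 314.2 × 1 / 1000 = 110.5 kN.
n ≥ 1160 / 110.5 = 10.5 → use 11 bolts.

11 bolts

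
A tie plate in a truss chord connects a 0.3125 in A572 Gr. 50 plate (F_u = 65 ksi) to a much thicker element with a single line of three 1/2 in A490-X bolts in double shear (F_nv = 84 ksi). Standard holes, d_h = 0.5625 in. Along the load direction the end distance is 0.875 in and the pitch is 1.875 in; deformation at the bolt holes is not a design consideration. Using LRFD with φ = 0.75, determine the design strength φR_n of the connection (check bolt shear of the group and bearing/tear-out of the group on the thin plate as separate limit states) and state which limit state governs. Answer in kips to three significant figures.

Bolt shear: A_b = π·0.5²/4 = 0.1963 in²; R_n = 84 × 0.1963 × 3 × 2 = 98.96 kips → 0.75 × 98.96 = 74.2 kips.
Bearing (1.5 l_c t F_u ≤ 3.0 d t F_u): upper limit = 3.0·0.5·0.3125·65 = 30.47 kips.
  Edge l_c = 0.875 − 0.5625/2 = 0.5938 → r_n = 18.09 kips; interior l_c = 1.875 − 0.5625 = 1.312 → r_n = 30.47 kips.
  R_n,bearing = 1·18.09 + 2·30.47 = 79.03 kips → 0.75 × 79.03 = 59.3 kips.
Bearing governs: 59.3 kips.

59.3 kips (bearing governs)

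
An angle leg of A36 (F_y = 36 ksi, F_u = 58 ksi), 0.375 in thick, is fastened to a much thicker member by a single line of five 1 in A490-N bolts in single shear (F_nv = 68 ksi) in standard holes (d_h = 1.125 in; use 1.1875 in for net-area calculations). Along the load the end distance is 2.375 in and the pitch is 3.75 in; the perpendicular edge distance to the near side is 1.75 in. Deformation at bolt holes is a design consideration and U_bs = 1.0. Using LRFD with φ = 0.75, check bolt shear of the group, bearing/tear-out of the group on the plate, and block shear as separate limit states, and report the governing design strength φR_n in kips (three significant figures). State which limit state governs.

Bolt shear: A_b = π·1²/4 = 0.7854 in²; R_n = 68 × 0.7854 × 5 × 1 = 267 kips → 0.75 × 267 = 200 kips.
Bearing: edge l_c = 1.812, r_n = 47.31 kips; interior l_c = 2.625, r_n = 52.2 kips; R_n = 47.31 + 4·52.2 = 256.1 kips → 192 kips.
Block shear: A_gv = 6.516, A_nv = 4.512, A_nt = 0.4336 in²; R_n = min(0.6F_uA_nv, 0.6F_yA_gv) + U_bs·F_u·A_nt = 165.9 kips → 124 kips.
Block shear governs: 124 kips.

124 kips (block shear governs)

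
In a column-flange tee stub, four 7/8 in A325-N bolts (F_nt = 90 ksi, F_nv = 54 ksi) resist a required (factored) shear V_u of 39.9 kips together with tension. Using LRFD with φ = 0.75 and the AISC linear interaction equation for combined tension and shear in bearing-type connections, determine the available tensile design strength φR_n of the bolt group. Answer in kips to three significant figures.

A_b = π·0.875²/4 = 0.6013 in²; f_rv = 39.9 / (4 × 0.6013) = 16.59 ksi.
F'_nt = 1.3 F_nt − (F_nt / φF_nv) f_rv = 1.3·90 − (90/(0.75·54))·16.59 = 80.14 ksi, capped at F_nt → F'_nt = 80.14 ksi.
R_n = F'_nt · A_b · n = 80.14 × 0.6013 × 4 = 192.8 kips.
Design strength φR_n = 0.75 × 192.8 = 145 kips.

145 kips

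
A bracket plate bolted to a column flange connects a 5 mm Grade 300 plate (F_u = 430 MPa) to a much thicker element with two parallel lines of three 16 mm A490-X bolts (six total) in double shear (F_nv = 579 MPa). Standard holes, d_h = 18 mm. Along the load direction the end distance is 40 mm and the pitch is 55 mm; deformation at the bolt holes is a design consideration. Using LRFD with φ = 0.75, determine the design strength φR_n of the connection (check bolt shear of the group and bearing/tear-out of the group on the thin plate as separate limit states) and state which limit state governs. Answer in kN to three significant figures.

368 kN (bearing governs)

Bolt shear: A_b = π·16²/4 = 201.1 mm²; R_n = 579 × 201.1 × 6 × 2 / 1000 = 1397 kN → 0.75 × 1397 = 1050 kN.
Bearing (1.2 l_c t F_u ≤ 2.4 d t F_u): upper limit = 2.4·16·5·430 / 1000 = 82.56 kN.
  Edge l_c = 40 − 18/2 = 31 → r_n = 79.98 kN; interior l_c = 55 − 18 = 37 → r_n = 82.56 kN.
  R_n,bearing = 2·79.98 + 4·82.56 = 490.2 kN → 0.75 × 490.2 = 368 kN.
Bearing governs: 368 kN.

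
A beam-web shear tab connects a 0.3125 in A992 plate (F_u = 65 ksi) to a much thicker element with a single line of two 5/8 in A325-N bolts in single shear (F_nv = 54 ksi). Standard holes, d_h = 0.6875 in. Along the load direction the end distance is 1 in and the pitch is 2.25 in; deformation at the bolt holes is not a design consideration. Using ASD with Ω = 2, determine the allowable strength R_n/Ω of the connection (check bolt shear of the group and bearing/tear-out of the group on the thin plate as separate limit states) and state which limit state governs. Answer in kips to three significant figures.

Bolt shear: A_b = π·0.625²/4 = 0.3068 in²; R_n = 54 × 0.3068 × 2 × 1 = 33.13 kips → 33.13 / 2 = 16.6 kips.
Bearing (1.5 l_c t F_u ≤ 3.0 d t F_u): upper limit = 3.0·0.625·0.3125·65 = 38.09 kips.
  Edge l_c = 1 − 0.6875/2 = 0.6562 → r_n = 20 kips; interior l_c = 2.25 − 0.6875 = 1.562 → r_n = 38.09 kips.
  R_n,bearing = 1·20 + 1·38.09 = 58.08 kips → 58.08 / 2 = 29 kips.
Bolt shear governs: 16.6 kips.

16.6 kips (bolt shear governs)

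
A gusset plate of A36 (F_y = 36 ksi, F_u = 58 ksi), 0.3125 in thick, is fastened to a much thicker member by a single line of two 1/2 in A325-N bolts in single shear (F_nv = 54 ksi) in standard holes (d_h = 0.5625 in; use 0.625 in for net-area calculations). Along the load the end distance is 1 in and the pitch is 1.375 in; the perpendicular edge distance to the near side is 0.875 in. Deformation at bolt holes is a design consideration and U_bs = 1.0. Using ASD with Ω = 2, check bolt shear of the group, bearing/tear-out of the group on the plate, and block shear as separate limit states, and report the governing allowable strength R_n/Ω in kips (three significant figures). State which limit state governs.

10.6 kips (bolt shear governs)

Bolt shear: A_b = π·0.5²/4 = 0.1963 in²; R_n = 54 × 0.1963 × 2 × 1 = 21.21 kips → 21.21 / 2 = 10.6 kips.
Bearing: edge l_c = 0.7188, r_n = 15.63 kips; interior l_c = 0.8125, r_n = 17.67 kips; R_n = 15.63 + 1·17.67 = 33.3 kips → 16.7 kips.
Block shear: A_gv = 0.7422, A_nv = 0.4492, A_nt = 0.1758 in²; R_n = min(0.6F_uA_nv, 0.6F_yA_gv) + U_bs·F_u·A_nt = 25.83 kips → 12.9 kips.
Bolt shear governs: 10.6 kips.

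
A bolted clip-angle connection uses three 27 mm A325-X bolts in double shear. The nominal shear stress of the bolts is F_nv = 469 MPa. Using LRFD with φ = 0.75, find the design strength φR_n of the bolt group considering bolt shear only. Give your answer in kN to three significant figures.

A_b = π × 27² / 4 = 572.6 mm².
R_n = F_nv · A_b · n · n_s = 469 × 572.6 × 3 × 2 / 1000 = 1611 kN.
Design strength φR_n = 0.75 × 1611 = 1210 kN.

1210 kN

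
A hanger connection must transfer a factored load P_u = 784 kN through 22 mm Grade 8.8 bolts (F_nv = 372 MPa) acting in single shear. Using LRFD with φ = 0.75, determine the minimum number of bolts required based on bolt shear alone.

A_b = π·22²/4 = 380.1 mm².
Per-bolt design strength φR_n = 0.75 × 372 × 380.1 × 1 / 1000 = 106.1 kN.
n ≥ 784 / 106.1 = 7.392 → use 8 bolts.

8 bolts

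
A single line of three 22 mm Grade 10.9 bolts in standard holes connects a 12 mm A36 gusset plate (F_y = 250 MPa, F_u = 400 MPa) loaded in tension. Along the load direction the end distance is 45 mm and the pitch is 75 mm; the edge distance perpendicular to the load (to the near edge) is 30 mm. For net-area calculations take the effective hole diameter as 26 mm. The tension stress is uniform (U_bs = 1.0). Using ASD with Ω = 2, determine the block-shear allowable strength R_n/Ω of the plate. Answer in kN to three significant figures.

216 kN

Shear plane L_v = 45 + 2·75 = 195 mm; A_gv = 195 × 12 = 2340 mm².
A_nv = (195 − 2.5·26) × 12 = 1560 mm².
A_nt = (30 − 0.5·26) × 12 = 204 mm².
0.6 F_u A_nv = 374.4 kN; 0.6 F_y A_gv = 351 kN → shear yielding governs the shear term.
R_n = 351 + 1.0 × 400 × 204 / 1000 = 432.6 kN.
Allowable strength R_n/Ω = 432.6 / 2 = 216 kN.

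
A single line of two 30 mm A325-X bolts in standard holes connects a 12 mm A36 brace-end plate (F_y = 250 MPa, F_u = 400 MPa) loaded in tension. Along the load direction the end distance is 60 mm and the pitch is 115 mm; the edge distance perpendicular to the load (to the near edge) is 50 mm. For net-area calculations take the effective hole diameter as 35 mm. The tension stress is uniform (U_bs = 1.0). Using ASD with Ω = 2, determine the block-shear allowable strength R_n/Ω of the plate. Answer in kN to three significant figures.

236 kN

Shear plane L_v = 60 + 1·115 = 175 mm; A_gv = 175 × 12 = 2100 mm².
A_nv = (175 − 1.5·35) × 12 = 1470 mm².
A_nt = (50 − 0.5·35) × 12 = 390 mm².
0.6 F_u A_nv = 352.8 kN; 0.6 F_y A_gv = 315 kN → shear yielding governs the shear term.
R_n = 315 + 1.0 × 400 × 390 / 1000 = 471 kN.
Allowable strength R_n/Ω = 471 / 2 = 236 kN.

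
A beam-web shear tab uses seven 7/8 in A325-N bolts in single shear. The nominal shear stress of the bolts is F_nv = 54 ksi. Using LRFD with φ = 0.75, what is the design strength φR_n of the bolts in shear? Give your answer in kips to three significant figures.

A_b = π × 0.875² / 4 = 0.6013 in².
R_n = F_nv · A_b · n · n_s = 54 × 0.6013 × 7 × 1 = 227.3 kips.
Design strength φR_n = 0.75 × 227.3 = 170 kips.

170 kips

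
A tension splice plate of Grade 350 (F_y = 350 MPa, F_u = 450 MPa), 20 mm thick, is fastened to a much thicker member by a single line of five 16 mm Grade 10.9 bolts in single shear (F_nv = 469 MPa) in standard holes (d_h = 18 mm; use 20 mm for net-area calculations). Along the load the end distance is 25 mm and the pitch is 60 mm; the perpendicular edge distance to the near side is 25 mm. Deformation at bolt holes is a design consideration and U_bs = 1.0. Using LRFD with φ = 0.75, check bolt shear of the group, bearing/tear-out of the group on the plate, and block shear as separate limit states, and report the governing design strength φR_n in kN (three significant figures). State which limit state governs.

Bolt shear: A_b = π·16²/4 = 201.1 mm²; R_n = 469 × 201.1 × 5 × 1 / 1000 = 471.5 kN → 0.75 × 471.5 = 354 kN.
Bearing: edge l_c = 16, r_n = 172.8 kN; interior l_c = 42, r_n = 345.6 kN; R_n = 172.8 + 4·345.6 = 1555 kN → 1170 kN.
Block shear: A_gv = 5300, A_nv = 3500, A_nt = 300 mm²; R_n = min(0.6F_uA_nv, 0.6F_yA_gv) + U_bs·F_u·A_nt = 1080 kN → 810 kN.
Bolt shear governs: 354 kN.

354 kN (bolt shear governs)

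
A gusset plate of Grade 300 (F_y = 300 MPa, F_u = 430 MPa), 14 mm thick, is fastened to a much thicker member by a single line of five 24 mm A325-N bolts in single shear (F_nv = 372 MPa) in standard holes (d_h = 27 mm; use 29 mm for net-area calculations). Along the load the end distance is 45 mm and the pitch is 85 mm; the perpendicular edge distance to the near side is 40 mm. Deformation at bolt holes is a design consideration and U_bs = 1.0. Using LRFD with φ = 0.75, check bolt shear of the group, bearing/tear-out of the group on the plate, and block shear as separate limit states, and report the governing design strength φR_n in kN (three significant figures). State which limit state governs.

631 kN (bolt shear governs)

Bolt shear: A_b = π·24²/4 = 452.4 mm²; R_n = 372 × 452.4 × 5 × 1 / 1000 = 841.4 kN → 0.75 × 841.4 = 631 kN.
Bearing: edge l_c = 31.5, r_n = 227.6 kN; interior l_c = 58, r_n = 346.8 kN; R_n = 227.6 + 4·346.8 = 1615 kN → 1210 kN.
Block shear: A_gv = 5390, A_nv = 3563, A_nt = 357 mm²; R_n = min(0.6F_uA_nv, 0.6F_yA_gv) + U_bs·F_u·A_nt = 1073 kN → 805 kN.
Bolt shear governs: 631 kN.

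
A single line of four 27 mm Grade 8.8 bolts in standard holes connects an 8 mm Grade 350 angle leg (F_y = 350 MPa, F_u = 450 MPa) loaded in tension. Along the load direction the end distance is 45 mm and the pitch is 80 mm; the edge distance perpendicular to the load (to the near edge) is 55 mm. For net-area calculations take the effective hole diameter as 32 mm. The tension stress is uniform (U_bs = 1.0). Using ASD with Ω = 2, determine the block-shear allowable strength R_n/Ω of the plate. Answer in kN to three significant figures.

Shear plane L_v = 45 + 3·80 = 285 mm; A_gv = 285 × 8 = 2280 mm².
A_nv = (285 − 3.5·32) × 8 = 1384 mm².
A_nt = (55 − 0.5·32) × 8 = 312 mm².
0.6 F_u A_nv = 373.7 kN; 0.6 F_y A_gv = 478.8 kN → shear rupture governs the shear term.
R_n = 373.7 + 1.0 × 450 × 312 / 1000 = 514.1 kN.
Allowable strength R_n/Ω = 514.1 / 2 = 257 kN.

257 kN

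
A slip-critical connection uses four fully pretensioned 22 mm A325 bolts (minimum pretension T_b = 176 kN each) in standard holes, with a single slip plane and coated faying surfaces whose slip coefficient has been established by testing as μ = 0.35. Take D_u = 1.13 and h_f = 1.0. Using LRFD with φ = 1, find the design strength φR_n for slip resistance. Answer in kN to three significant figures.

R_n = μ · D_u · h_f · T_b · n_s · n_b = 0.35 × 1.13 × 1.0 × 176 × 1 × 4 = 278.4 kN.
Design strength φR_n = 1 × 278.4 = 278 kN.

278 kN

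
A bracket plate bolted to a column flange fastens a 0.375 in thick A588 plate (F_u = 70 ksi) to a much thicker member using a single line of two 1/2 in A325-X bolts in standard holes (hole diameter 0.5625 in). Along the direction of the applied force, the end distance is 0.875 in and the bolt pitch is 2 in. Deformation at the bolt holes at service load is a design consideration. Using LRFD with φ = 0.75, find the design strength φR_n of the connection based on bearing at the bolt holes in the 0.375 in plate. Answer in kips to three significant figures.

Per bolt r_n = 1.2 l_c t F_u ≤ 2.4 d t F_u; upper limit = 2.4 × 0.5 × 0.375 × 70 = 31.5 kips.
Edge bolt: l_c = 0.875 − 0.5625/2 = 0.5938 in → 1.2 × 0.5938 × 0.375 × 70 = 18.7 → r_n = 18.7 kips.
Interior bolts: l_c = 2 − 0.5625 = 1.438 in → 1.2 × 1.438 × 0.375 × 70 = 45.28 → r_n = 31.5 kips.
R_n = 1 × 18.7 + 1 × 31.5 = 50.2 kips.
Design strength φR_n = 0.75 × 50.2 = 37.7 kips.

37.7 kips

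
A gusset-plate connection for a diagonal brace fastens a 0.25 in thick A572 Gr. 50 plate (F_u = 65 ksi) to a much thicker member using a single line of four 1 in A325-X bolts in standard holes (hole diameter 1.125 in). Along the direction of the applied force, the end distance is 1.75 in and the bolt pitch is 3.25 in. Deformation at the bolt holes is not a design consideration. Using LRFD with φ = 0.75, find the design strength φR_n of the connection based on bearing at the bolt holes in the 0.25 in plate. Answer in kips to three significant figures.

131 kips

Per bolt r_n = 1.5 l_c t F_u ≤ 3.0 d t F_u; upper limit = 3.0 × 1 × 0.25 × 65 = 48.75 kips.
Edge bolt: l_c = 1.75 − 1.125/2 = 1.188 in → 1.5 × 1.188 × 0.25 × 65 = 28.95 → r_n = 28.95 kips.
Interior bolts: l_c = 3.25 − 1.125 = 2.125 in → 1.5 × 2.125 × 0.25 × 65 = 51.8 → r_n = 48.75 kips.
R_n = 1 × 28.95 + 3 × 48.75 = 175.2 kips.
Design strength φR_n = 0.75 × 175.2 = 131 kips.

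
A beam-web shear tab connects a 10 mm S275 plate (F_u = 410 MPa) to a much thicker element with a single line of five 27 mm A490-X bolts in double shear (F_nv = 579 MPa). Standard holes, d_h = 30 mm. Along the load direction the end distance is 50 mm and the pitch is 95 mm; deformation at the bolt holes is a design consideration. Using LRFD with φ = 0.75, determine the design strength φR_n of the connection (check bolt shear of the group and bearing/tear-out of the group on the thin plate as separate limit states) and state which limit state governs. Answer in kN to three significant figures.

926 kN (bearing governs)

Bolt shear: A_b = π·27²/4 = 572.6 mm²; R_n = 579 × 572.6 × 5 × 2 / 1000 = 3315 kN → 0.75 × 3315 = 2490 kN.
Bearing (1.2 l_c t F_u ≤ 2.4 d t F_u): upper limit = 2.4·27·10·410 / 1000 = 265.7 kN.
  Edge l_c = 50 − 30/2 = 35 → r_n = 172.2 kN; interior l_c = 95 − 30 = 65 → r_n = 265.7 kN.
  R_n,bearing = 1·172.2 + 4·265.7 = 1235 kN → 0.75 × 1235 = 926 kN.
Bearing governs: 926 kN.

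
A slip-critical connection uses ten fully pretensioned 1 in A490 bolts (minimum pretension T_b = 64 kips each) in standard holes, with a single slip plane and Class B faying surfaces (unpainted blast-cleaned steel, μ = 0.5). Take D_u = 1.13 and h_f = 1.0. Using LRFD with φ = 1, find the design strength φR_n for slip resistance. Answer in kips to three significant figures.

362 kips

R_n = μ · D_u · h_f · T_b · n_s · n_b = 0.5 × 1.13 × 1.0 × 64 × 1 × 10 = 361.6 kips.
Design strength φR_n = 1 × 361.6 = 362 kips.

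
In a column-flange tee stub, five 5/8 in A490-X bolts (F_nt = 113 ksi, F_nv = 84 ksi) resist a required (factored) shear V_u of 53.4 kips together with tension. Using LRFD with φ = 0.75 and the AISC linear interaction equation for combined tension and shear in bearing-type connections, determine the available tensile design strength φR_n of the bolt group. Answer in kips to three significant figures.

97.2 kips

A_b = π·0.625²/4 = 0.3068 in²; f_rv = 53.4 / (5 × 0.3068) = 34.81 ksi.
F'_nt = 1.3 F_nt − (F_nt / φF_nv) f_rv = 1.3·113 − (113/(0.75·84))·34.81 = 84.46 ksi, capped at F_nt → F'_nt = 84.46 ksi.
R_n = F'_nt · A_b · n = 84.46 × 0.3068 × 5 = 129.6 kips.
Design strength φR_n = 0.75 × 129.6 = 97.2 kips.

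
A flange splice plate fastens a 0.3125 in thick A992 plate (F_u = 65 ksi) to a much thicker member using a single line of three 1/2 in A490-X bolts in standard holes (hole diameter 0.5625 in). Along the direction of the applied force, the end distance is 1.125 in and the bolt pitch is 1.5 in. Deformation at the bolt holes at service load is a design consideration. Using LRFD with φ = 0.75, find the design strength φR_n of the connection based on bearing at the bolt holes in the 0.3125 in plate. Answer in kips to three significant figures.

Per bolt r_n = 1.2 l_c t F_u ≤ 2.4 d t F_u; upper limit = 2.4 × 0.5 × 0.3125 × 65 = 24.38 kips.
Edge bolt: l_c = 1.125 − 0.5625/2 = 0.8438 in → 1.2 × 0.8438 × 0.3125 × 65 = 20.57 → r_n = 20.57 kips.
Interior bolts: l_c = 1.5 − 0.5625 = 0.9375 in → 1.2 × 0.9375 × 0.3125 × 65 = 22.85 → r_n = 22.85 kips.
R_n = 1 × 20.57 + 2 × 22.85 = 66.27 kips.
Design strength φR_n = 0.75 × 66.27 = 49.7 kips.

49.7 kips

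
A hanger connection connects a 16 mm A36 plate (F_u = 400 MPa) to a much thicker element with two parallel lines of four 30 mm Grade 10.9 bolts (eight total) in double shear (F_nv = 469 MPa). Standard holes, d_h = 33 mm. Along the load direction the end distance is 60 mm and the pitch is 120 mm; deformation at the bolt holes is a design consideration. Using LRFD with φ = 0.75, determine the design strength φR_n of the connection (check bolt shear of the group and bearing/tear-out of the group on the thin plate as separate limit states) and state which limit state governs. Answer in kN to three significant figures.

Bolt shear: A_b = π·30²/4 = 706.9 mm²; R_n = 469 × 706.9 × 8 × 2 / 1000 = 5304 kN → 0.75 × 5304 = 3980 kN.
Bearing (1.2 l_c t F_u ≤ 2.4 d t F_u): upper limit = 2.4·30·16·400 / 1000 = 460.8 kN.
  Edge l_c = 60 − 33/2 = 43.5 → r_n = 334.1 kN; interior l_c = 120 − 33 = 87 → r_n = 460.8 kN.
  R_n,bearing = 2·334.1 + 6·460.8 = 3433 kN → 0.75 × 3433 = 2570 kN.
Bearing governs: 2570 kN.

2570 kN (bearing governs)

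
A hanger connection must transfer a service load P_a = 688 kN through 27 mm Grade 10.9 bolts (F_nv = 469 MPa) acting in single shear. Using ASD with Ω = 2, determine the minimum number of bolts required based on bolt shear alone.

6 bolts

A_b = π·27²/4 = 572.6 mm².
Per-bolt allowable strength R_n/Ω = 469 × 572.6 × 1 / 1000 / 2 = 134.3 kN.
n ≥ 688 / 134.3 = 5.124 → use 6 bolts.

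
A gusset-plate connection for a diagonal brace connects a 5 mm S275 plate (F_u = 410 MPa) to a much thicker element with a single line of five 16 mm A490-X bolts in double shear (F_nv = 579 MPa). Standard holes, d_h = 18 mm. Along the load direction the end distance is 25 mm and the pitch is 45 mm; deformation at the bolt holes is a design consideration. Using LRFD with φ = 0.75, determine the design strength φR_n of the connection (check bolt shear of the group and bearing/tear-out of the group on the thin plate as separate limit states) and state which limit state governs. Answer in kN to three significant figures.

229 kN (bearing governs)

Bolt shear: A_b = π·16²/4 = 201.1 mm²; R_n = 579 × 201.1 × 5 × 2 / 1000 = 1164 kN → 0.75 × 1164 = 873 kN.
Bearing (1.2 l_c t F_u ≤ 2.4 d t F_u): upper limit = 2.4·16·5·410 / 1000 = 78.72 kN.
  Edge l_c = 25 − 18/2 = 16 → r_n = 39.36 kN; interior l_c = 45 − 18 = 27 → r_n = 66.42 kN.
  R_n,bearing = 1·39.36 + 4·66.42 = 305 kN → 0.75 × 305 = 229 kN.
Bearing governs: 229 kN.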